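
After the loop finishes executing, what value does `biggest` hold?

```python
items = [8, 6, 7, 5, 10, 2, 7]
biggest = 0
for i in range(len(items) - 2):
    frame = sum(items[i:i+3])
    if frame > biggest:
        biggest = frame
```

Let's trace through this code step by step.

Initialize: items = [8, 6, 7, 5, 10, 2, 7]
Initialize: biggest = 0
Entering loop: for i in range(len(items) - 2):
After iteration 1: i = 0, biggest = 21, frame = 21
After iteration 2: i = 1, biggest = 21, frame = 18
After iteration 3: i = 2, biggest = 22, frame = 22
After iteration 4: i = 3, biggest = 22, frame = 17
After iteration 5: i = 4, biggest = 22, frame = 19
Loop ends.

Final answer: 22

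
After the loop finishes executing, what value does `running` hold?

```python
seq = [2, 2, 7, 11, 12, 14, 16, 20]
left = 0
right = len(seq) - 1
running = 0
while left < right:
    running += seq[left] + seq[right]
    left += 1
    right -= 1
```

Let's trace through this code step by step.

Initialize: seq = [2, 2, 7, 11, 12, 14, 16, 20]
Initialize: left = 0
Initialize: right = 7
Initialize: running = 0
Entering loop: while left < right:
After iteration 1: left = 1, right = 6, running = 22
After iteration 2: left = 2, right = 5, running = 40
After iteration 3: left = 3, right = 4, running = 61
After iteration 4: left = 4, right = 3, running = 84
Loop ends.

Final answer: 84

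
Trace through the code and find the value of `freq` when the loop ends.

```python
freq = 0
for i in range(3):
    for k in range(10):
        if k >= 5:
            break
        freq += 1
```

Let's trace through this code step by step.

Initialize: freq = 0
Entering loop: for i in range(3):
After iteration 1: i = 0, freq = 5
After iteration 2: i = 1, freq = 10
After iteration 3: i = 2, freq = 15
Loop ends.

Final answer: 15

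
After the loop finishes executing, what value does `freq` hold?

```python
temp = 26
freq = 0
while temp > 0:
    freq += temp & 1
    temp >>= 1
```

Let's trace through this code step by step.

Initialize: temp = 26
Initialize: freq = 0
Entering loop: while temp > 0:
After iteration 1: temp = 13, freq = 0
After iteration 2: temp = 6, freq = 1
After iteration 3: temp = 3, freq = 1
After iteration 4: temp = 1, freq = 2
After iteration 5: temp = 0, freq = 3
Loop ends.

Final answer: 3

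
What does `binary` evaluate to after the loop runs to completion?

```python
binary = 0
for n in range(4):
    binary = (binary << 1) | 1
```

Let's trace through this code step by step.

Initialize: binary = 0
Entering loop: for n in range(4):
After iteration 1: n = 0, binary = 1
After iteration 2: n = 1, binary = 3
After iteration 3: n = 2, binary = 7
After iteration 4: n = 3, binary = 15
Loop ends.

Final answer: 15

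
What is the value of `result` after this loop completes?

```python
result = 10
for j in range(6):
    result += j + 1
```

Let's trace through this code step by step.

Initialize: result = 10
Entering loop: for j in range(6):
After iteration 1: j = 0, result = 11
After iteration 2: j = 1, result = 13
After iteration 3: j = 2, result = 16
After iteration 4: j = 3, result = 20
After iteration 5: j = 4, result = 25
After iteration 6: j = 5, result = 31
Loop ends.

Final answer: 31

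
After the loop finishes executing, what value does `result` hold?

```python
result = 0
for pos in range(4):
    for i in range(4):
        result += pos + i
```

Let's trace through this code step by step.

Initialize: result = 0
Entering loop: for pos in range(4):
After iteration 1: pos = 0, result = 6
After iteration 2: pos = 1, result = 16
After iteration 3: pos = 2, result = 30
After iteration 4: pos = 3, result = 48
Loop ends.

Final answer: 48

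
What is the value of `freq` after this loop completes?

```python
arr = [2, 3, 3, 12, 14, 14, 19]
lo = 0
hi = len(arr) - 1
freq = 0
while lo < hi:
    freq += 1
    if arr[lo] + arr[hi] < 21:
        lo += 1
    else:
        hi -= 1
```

Let's trace through this code step by step.

Initialize: arr = [2, 3, 3, 12, 14, 14, 19]
Initialize: lo = 0
Initialize: hi = 6
Initialize: freq = 0
Entering loop: while lo < hi:
After iteration 1: lo = 0, hi = 5, freq = 1
After iteration 2: lo = 1, hi = 5, freq = 2
After iteration 3: lo = 2, hi = 5, freq = 3
After iteration 4: lo = 3, hi = 5, freq = 4
After iteration 5: lo = 3, hi = 4, freq = 5
After iteration 6: lo = 3, hi = 3, freq = 6
Loop ends.

Final answer: 6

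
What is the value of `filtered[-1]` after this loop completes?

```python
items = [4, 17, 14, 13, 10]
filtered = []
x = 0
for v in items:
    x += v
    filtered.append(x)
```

Let's trace through this code step by step.

Initialize: items = [4, 17, 14, 13, 10]
Initialize: filtered = []
Initialize: x = 0
Entering loop: for v in items:
After iteration 1: v = 4, filtered = [4], x = 4
After iteration 2: v = 17, filtered = [4, 21], x = 21
After iteration 3: v = 14, filtered = [4, 21, 35], x = 35
After iteration 4: v = 13, filtered = [4, 21, 35, 48], x = 48
After iteration 5: v = 10, filtered = [4, 21, 35, 48, 58], x = 58
Loop ends.
filtered[-1] = 58

Final answer: 58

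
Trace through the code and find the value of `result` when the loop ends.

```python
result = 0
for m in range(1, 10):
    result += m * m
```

Let's trace through this code step by step.

Initialize: result = 0
Entering loop: for m in range(1, 10):
After iteration 1: m = 1, result = 1
After iteration 2: m = 2, result = 5
After iteration 3: m = 3, result = 14
After iteration 4: m = 4, result = 30
After iteration 5: m = 5, result = 55
After iteration 6: m = 6, result = 91
After iteration 7: m = 7, result = 140
After iteration 8: m = 8, result = 204
After iteration 9: m = 9, result = 285
Loop ends.

Final answer: 285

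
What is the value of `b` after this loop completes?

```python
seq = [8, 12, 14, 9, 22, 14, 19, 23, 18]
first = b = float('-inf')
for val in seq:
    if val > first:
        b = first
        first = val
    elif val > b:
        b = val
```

Let's trace through this code step by step.

Initialize: seq = [8, 12, 14, 9, 22, 14, 19, 23, 18]
Initialize: first = -inf
Initialize: b = -inf
Entering loop: for val in seq:
After iteration 1: val = 8, first = 8, b = -inf
After iteration 2: val = 12, first = 12, b = 8
After iteration 3: val = 14, first = 14, b = 12
After iteration 4: val = 9, first = 14, b = 12
After iteration 5: val = 22, first = 22, b = 14
After iteration 6: val = 14, first = 22, b = 14
After iteration 7: val = 19, first = 22, b = 19
After iteration 8: val = 23, first = 23, b = 22
After iteration 9: val = 18, first = 23, b = 22
Loop ends.

Final answer: 22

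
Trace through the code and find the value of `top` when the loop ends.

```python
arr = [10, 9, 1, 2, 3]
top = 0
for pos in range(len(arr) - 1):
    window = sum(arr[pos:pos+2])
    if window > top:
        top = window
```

Let's trace through this code step by step.

Initialize: arr = [10, 9, 1, 2, 3]
Initialize: top = 0
Entering loop: for pos in range(len(arr) - 1):
After iteration 1: pos = 0, top = 19, window = 19
After iteration 2: pos = 1, top = 19, window = 10
After iteration 3: pos = 2, top = 19, window = 3
After iteration 4: pos = 3, top = 19, window = 5
Loop ends.

Final answer: 19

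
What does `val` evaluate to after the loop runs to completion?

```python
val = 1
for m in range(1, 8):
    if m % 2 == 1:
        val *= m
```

Let's trace through this code step by step.

Initialize: val = 1
Entering loop: for m in range(1, 8):
After iteration 1: m = 1, val = 1
After iteration 2: m = 2, val = 1
After iteration 3: m = 3, val = 3
After iteration 4: m = 4, val = 3
After iteration 5: m = 5, val = 15
After iteration 6: m = 6, val = 15
After iteration 7: m = 7, val = 105
Loop ends.

Final answer: 105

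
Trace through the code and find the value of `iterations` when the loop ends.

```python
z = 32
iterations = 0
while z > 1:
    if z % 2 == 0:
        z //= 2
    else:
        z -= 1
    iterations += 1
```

Let's trace through this code step by step.

Initialize: z = 32
Initialize: iterations = 0
Entering loop: while z > 1:
After iteration 1: z = 16, iterations = 1
After iteration 2: z = 8, iterations = 2
After iteration 3: z = 4, iterations = 3
After iteration 4: z = 2, iterations = 4
After iteration 5: z = 1, iterations = 5
Loop ends.

Final answer: 5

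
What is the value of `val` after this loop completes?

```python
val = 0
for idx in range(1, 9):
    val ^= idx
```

Let's trace through this code step by step.

Initialize: val = 0
Entering loop: for idx in range(1, 9):
After iteration 1: idx = 1, val = 1
After iteration 2: idx = 2, val = 3
After iteration 3: idx = 3, val = 0
After iteration 4: idx = 4, val = 4
After iteration 5: idx = 5, val = 1
After iteration 6: idx = 6, val = 7
After iteration 7: idx = 7, val = 0
After iteration 8: idx = 8, val = 8
Loop ends.

Final answer: 8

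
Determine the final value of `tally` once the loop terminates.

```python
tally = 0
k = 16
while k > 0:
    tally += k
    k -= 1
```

Let's trace through this code step by step.

Initialize: tally = 0
Initialize: k = 16
Entering loop: while k > 0:
After iteration 1: tally = 16, k = 15
After iteration 2: tally = 31, k = 14
After iteration 3: tally = 45, k = 13
After iteration 4: tally = 58, k = 12
After iteration 5: tally = 70, k = 11
After iteration 6: tally = 81, k = 10
After iteration 7: tally = 91, k = 9
After iteration 8: tally = 100, k = 8
After iteration 9: tally = 108, k = 7
After iteration 10: tally = 115, k = 6
After iteration 11: tally = 121, k = 5
After iteration 12: tally = 126, k = 4
After iteration 13: tally = 130, k = 3
After iteration 14: tally = 133, k = 2
After iteration 15: tally = 135, k = 1
After iteration 16: tally = 136, k = 0
Loop ends.

Final answer: 136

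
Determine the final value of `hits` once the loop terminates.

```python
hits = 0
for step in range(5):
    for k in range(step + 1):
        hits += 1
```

Let's trace through this code step by step.

Initialize: hits = 0
Entering loop: for step in range(5):
After iteration 1: step = 0, hits = 1, k = 0
After iteration 2: step = 1, hits = 3, k = 1
After iteration 3: step = 2, hits = 6, k = 2
After iteration 4: step = 3, hits = 10, k = 3
After iteration 5: step = 4, hits = 15, k = 4
Loop ends.

Final answer: 15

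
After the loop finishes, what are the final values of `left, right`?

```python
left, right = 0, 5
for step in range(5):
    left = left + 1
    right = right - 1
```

Let's trace through this code step by step.

Initialize: left = 0
Initialize: right = 5
Entering loop: for step in range(5):
After iteration 1: step = 0, left = 1, right = 4
After iteration 2: step = 1, left = 2, right = 3
After iteration 3: step = 2, left = 3, right = 2
After iteration 4: step = 3, left = 4, right = 1
After iteration 5: step = 4, left = 5, right = 0
Loop ends.

Final answer: 5, 0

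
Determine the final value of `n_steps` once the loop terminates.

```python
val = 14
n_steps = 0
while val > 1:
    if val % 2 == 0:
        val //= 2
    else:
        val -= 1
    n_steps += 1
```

Let's trace through this code step by step.

Initialize: val = 14
Initialize: n_steps = 0
Entering loop: while val > 1:
After iteration 1: val = 7, n_steps = 1
After iteration 2: val = 6, n_steps = 2
After iteration 3: val = 3, n_steps = 3
After iteration 4: val = 2, n_steps = 4
After iteration 5: val = 1, n_steps = 5
Loop ends.

Final answer: 5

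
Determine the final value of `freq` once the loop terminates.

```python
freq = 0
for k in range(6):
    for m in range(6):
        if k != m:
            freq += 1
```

Let's trace through this code step by step.

Initialize: freq = 0
Entering loop: for k in range(6):
After iteration 1: k = 0, freq = 5
After iteration 2: k = 1, freq = 10
After iteration 3: k = 2, freq = 15
After iteration 4: k = 3, freq = 20
After iteration 5: k = 4, freq = 25
After iteration 6: k = 5, freq = 30
Loop ends.

Final answer: 30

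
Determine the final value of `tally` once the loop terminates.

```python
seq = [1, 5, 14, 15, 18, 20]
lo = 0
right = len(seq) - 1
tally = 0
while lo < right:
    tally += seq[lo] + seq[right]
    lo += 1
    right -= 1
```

Let's trace through this code step by step.

Initialize: seq = [1, 5, 14, 15, 18, 20]
Initialize: lo = 0
Initialize: right = 5
Initialize: tally = 0
Entering loop: while lo < right:
After iteration 1: lo = 1, right = 4, tally = 21
After iteration 2: lo = 2, right = 3, tally = 44
After iteration 3: lo = 3, right = 2, tally = 73
Loop ends.

Final answer: 73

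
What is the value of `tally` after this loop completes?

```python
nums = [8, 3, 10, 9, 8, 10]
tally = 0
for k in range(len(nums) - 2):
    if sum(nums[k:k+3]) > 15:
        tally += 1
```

Let's trace through this code step by step.

Initialize: nums = [8, 3, 10, 9, 8, 10]
Initialize: tally = 0
Entering loop: for k in range(len(nums) - 2):
After iteration 1: k = 0, tally = 1
After iteration 2: k = 1, tally = 2
After iteration 3: k = 2, tally = 3
After iteration 4: k = 3, tally = 4
Loop ends.

Final answer: 4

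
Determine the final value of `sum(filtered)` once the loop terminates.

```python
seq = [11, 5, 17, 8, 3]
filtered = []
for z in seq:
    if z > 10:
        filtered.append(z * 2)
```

Let's trace through this code step by step.

Initialize: seq = [11, 5, 17, 8, 3]
Initialize: filtered = []
Entering loop: for z in seq:
After iteration 1: z = 11, filtered = [22]
After iteration 2: z = 5, filtered = [22]
After iteration 3: z = 17, filtered = [22, 34]
After iteration 4: z = 8, filtered = [22, 34]
After iteration 5: z = 3, filtered = [22, 34]
Loop ends.
sum(filtered) = 56

Final answer: 56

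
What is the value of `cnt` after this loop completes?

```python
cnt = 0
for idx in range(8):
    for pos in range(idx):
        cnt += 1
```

Let's trace through this code step by step.

Initialize: cnt = 0
Entering loop: for idx in range(8):
After iteration 1: idx = 0, cnt = 0
After iteration 2: idx = 1, cnt = 1, pos = 0
After iteration 3: idx = 2, cnt = 3, pos = 1
After iteration 4: idx = 3, cnt = 6, pos = 2
After iteration 5: idx = 4, cnt = 10, pos = 3
After iteration 6: idx = 5, cnt = 15, pos = 4
After iteration 7: idx = 6, cnt = 21, pos = 5
After iteration 8: idx = 7, cnt = 28, pos = 6
Loop ends.

Final answer: 28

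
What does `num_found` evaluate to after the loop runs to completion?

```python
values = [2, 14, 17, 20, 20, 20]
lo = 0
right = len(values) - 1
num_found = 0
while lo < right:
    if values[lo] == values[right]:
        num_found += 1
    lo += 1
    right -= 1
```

Let's trace through this code step by step.

Initialize: values = [2, 14, 17, 20, 20, 20]
Initialize: lo = 0
Initialize: right = 5
Initialize: num_found = 0
Entering loop: while lo < right:
After iteration 1: lo = 1, right = 4, num_found = 0
After iteration 2: lo = 2, right = 3, num_found = 0
After iteration 3: lo = 3, right = 2, num_found = 0
Loop ends.

Final answer: 0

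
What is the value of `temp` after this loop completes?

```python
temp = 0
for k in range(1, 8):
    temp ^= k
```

Let's trace through this code step by step.

Initialize: temp = 0
Entering loop: for k in range(1, 8):
After iteration 1: k = 1, temp = 1
After iteration 2: k = 2, temp = 3
After iteration 3: k = 3, temp = 0
After iteration 4: k = 4, temp = 4
After iteration 5: k = 5, temp = 1
After iteration 6: k = 6, temp = 7
After iteration 7: k = 7, temp = 0
Loop ends.

Final answer: 0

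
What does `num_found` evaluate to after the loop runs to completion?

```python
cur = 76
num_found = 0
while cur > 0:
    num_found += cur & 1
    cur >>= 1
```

Let's trace through this code step by step.

Initialize: cur = 76
Initialize: num_found = 0
Entering loop: while cur > 0:
After iteration 1: cur = 38, num_found = 0
After iteration 2: cur = 19, num_found = 0
After iteration 3: cur = 9, num_found = 1
After iteration 4: cur = 4, num_found = 2
After iteration 5: cur = 2, num_found = 2
After iteration 6: cur = 1, num_found = 2
After iteration 7: cur = 0, num_found = 3
Loop ends.

Final answer: 3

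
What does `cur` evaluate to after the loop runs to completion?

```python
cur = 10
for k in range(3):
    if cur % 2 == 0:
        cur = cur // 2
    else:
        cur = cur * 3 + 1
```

Let's trace through this code step by step.

Initialize: cur = 10
Entering loop: for k in range(3):
After iteration 1: k = 0, cur = 5
After iteration 2: k = 1, cur = 16
After iteration 3: k = 2, cur = 8
Loop ends.

Final answer: 8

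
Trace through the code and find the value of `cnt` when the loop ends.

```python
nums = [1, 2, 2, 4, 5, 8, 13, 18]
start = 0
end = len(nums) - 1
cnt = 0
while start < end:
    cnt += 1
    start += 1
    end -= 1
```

Let's trace through this code step by step.

Initialize: nums = [1, 2, 2, 4, 5, 8, 13, 18]
Initialize: start = 0
Initialize: end = 7
Initialize: cnt = 0
Entering loop: while start < end:
After iteration 1: start = 1, end = 6, cnt = 1
After iteration 2: start = 2, end = 5, cnt = 2
After iteration 3: start = 3, end = 4, cnt = 3
After iteration 4: start = 4, end = 3, cnt = 4
Loop ends.

Final answer: 4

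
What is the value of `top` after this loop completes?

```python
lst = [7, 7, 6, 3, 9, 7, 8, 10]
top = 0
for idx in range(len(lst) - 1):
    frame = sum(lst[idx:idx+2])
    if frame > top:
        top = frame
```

Let's trace through this code step by step.

Initialize: lst = [7, 7, 6, 3, 9, 7, 8, 10]
Initialize: top = 0
Entering loop: for idx in range(len(lst) - 1):
After iteration 1: idx = 0, top = 14, frame = 14
After iteration 2: idx = 1, top = 14, frame = 13
After iteration 3: idx = 2, top = 14, frame = 9
After iteration 4: idx = 3, top = 14, frame = 12
After iteration 5: idx = 4, top = 16, frame = 16
After iteration 6: idx = 5, top = 16, frame = 15
After iteration 7: idx = 6, top = 18, frame = 18
Loop ends.

Final answer: 18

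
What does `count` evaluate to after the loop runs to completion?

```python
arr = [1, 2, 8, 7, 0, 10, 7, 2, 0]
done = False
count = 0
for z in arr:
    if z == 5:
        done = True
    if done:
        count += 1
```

Let's trace through this code step by step.

Initialize: arr = [1, 2, 8, 7, 0, 10, 7, 2, 0]
Initialize: done = False
Initialize: count = 0
Entering loop: for z in arr:
After iteration 1: z = 1, count = 0
After iteration 2: z = 2, count = 0
After iteration 3: z = 8, count = 0
After iteration 4: z = 7, count = 0
After iteration 5: z = 0, count = 0
After iteration 6: z = 10, count = 0
After iteration 7: z = 7, count = 0
After iteration 8: z = 2, count = 0
After iteration 9: z = 0, count = 0
Loop ends.

Final answer: 0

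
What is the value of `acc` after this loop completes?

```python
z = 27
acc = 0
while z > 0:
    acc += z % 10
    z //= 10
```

Let's trace through this code step by step.

Initialize: z = 27
Initialize: acc = 0
Entering loop: while z > 0:
After iteration 1: z = 2, acc = 7
After iteration 2: z = 0, acc = 9
Loop ends.

Final answer: 9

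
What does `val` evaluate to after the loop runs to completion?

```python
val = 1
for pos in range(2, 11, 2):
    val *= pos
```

Let's trace through this code step by step.

Initialize: val = 1
Entering loop: for pos in range(2, 11, 2):
After iteration 1: pos = 2, val = 2
After iteration 2: pos = 4, val = 8
After iteration 3: pos = 6, val = 48
After iteration 4: pos = 8, val = 384
After iteration 5: pos = 10, val = 3840
Loop ends.

Final answer: 3840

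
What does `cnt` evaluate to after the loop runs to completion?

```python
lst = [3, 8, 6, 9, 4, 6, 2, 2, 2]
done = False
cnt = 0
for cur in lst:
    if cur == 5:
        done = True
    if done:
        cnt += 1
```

Let's trace through this code step by step.

Initialize: lst = [3, 8, 6, 9, 4, 6, 2, 2, 2]
Initialize: done = False
Initialize: cnt = 0
Entering loop: for cur in lst:
After iteration 1: cur = 3, cnt = 0
After iteration 2: cur = 8, cnt = 0
After iteration 3: cur = 6, cnt = 0
After iteration 4: cur = 9, cnt = 0
After iteration 5: cur = 4, cnt = 0
After iteration 6: cur = 6, cnt = 0
After iteration 7: cur = 2, cnt = 0
After iteration 8: cur = 2, cnt = 0
After iteration 9: cur = 2, cnt = 0
Loop ends.

Final answer: 0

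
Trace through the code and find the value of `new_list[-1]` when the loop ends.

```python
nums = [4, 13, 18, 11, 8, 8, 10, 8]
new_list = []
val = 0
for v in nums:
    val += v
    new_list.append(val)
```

Let's trace through this code step by step.

Initialize: nums = [4, 13, 18, 11, 8, 8, 10, 8]
Initialize: new_list = []
Initialize: val = 0
Entering loop: for v in nums:
After iteration 1: v = 4, new_list = [4], val = 4
After iteration 2: v = 13, new_list = [4, 17], val = 17
After iteration 3: v = 18, new_list = [4, 17, 35], val = 35
After iteration 4: v = 11, new_list = [4, 17, 35, 46], val = 46
After iteration 5: v = 8, new_list = [4, 17, 35, 46, 54], val = 54
After iteration 6: v = 8, new_list = [4, 17, 35, 46, 54, 62], val = 62
After iteration 7: v = 10, new_list = [4, 17, 35, 46, 54, 62, 72], val = 72
After iteration 8: v = 8, new_list = [4, 17, 35, 46, 54, 62, 72, 80], val = 80
Loop ends.
new_list[-1] = 80

Final answer: 80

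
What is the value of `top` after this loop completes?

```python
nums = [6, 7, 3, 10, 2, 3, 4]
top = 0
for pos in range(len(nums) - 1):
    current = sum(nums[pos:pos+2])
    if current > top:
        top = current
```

Let's trace through this code step by step.

Initialize: nums = [6, 7, 3, 10, 2, 3, 4]
Initialize: top = 0
Entering loop: for pos in range(len(nums) - 1):
After iteration 1: pos = 0, top = 13, current = 13
After iteration 2: pos = 1, top = 13, current = 10
After iteration 3: pos = 2, top = 13, current = 13
After iteration 4: pos = 3, top = 13, current = 12
After iteration 5: pos = 4, top = 13, current = 5
After iteration 6: pos = 5, top = 13, current = 7
Loop ends.

Final answer: 13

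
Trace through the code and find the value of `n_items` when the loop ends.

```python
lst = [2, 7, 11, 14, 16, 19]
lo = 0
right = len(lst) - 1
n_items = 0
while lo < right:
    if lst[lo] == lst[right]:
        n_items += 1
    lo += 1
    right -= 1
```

Let's trace through this code step by step.

Initialize: lst = [2, 7, 11, 14, 16, 19]
Initialize: lo = 0
Initialize: right = 5
Initialize: n_items = 0
Entering loop: while lo < right:
After iteration 1: lo = 1, right = 4, n_items = 0
After iteration 2: lo = 2, right = 3, n_items = 0
After iteration 3: lo = 3, right = 2, n_items = 0
Loop ends.

Final answer: 0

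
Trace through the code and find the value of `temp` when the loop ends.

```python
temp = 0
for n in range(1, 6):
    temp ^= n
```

Let's trace through this code step by step.

Initialize: temp = 0
Entering loop: for n in range(1, 6):
After iteration 1: n = 1, temp = 1
After iteration 2: n = 2, temp = 3
After iteration 3: n = 3, temp = 0
After iteration 4: n = 4, temp = 4
After iteration 5: n = 5, temp = 1
Loop ends.

Final answer: 1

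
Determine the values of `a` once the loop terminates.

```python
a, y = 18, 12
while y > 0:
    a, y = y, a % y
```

Let's trace through this code step by step.

Initialize: a = 18
Initialize: y = 12
Entering loop: while y > 0:
After iteration 1: a = 12, y = 6
After iteration 2: a = 6, y = 0
Loop ends.

Final answer: 6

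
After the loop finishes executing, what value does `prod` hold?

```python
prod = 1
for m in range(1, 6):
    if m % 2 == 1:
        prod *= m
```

Let's trace through this code step by step.

Initialize: prod = 1
Entering loop: for m in range(1, 6):
After iteration 1: m = 1, prod = 1
After iteration 2: m = 2, prod = 1
After iteration 3: m = 3, prod = 3
After iteration 4: m = 4, prod = 3
After iteration 5: m = 5, prod = 15
Loop ends.

Final answer: 15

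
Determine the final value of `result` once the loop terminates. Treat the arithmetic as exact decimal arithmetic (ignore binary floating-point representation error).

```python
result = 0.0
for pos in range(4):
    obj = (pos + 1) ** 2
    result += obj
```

Let's trace through this code step by step.

Initialize: result = 0.0
Entering loop: for pos in range(4):
After iteration 1: pos = 0, result = 1.0, obj = 1
After iteration 2: pos = 1, result = 5.0, obj = 4
After iteration 3: pos = 2, result = 14.0, obj = 9
After iteration 4: pos = 3, result = 30.0, obj = 16
Loop ends.

Final answer: 30.0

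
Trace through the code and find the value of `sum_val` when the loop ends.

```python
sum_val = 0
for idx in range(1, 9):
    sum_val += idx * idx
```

Let's trace through this code step by step.

Initialize: sum_val = 0
Entering loop: for idx in range(1, 9):
After iteration 1: idx = 1, sum_val = 1
After iteration 2: idx = 2, sum_val = 5
After iteration 3: idx = 3, sum_val = 14
After iteration 4: idx = 4, sum_val = 30
After iteration 5: idx = 5, sum_val = 55
After iteration 6: idx = 6, sum_val = 91
After iteration 7: idx = 7, sum_val = 140
After iteration 8: idx = 8, sum_val = 204
Loop ends.

Final answer: 204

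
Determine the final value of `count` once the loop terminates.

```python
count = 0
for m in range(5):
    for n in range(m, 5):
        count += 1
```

Let's trace through this code step by step.

Initialize: count = 0
Entering loop: for m in range(5):
After iteration 1: m = 0, count = 5
After iteration 2: m = 1, count = 9
After iteration 3: m = 2, count = 12
After iteration 4: m = 3, count = 14
After iteration 5: m = 4, count = 15
Loop ends.

Final answer: 15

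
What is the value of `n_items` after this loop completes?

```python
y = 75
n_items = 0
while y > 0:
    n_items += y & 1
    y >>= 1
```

Let's trace through this code step by step.

Initialize: y = 75
Initialize: n_items = 0
Entering loop: while y > 0:
After iteration 1: y = 37, n_items = 1
After iteration 2: y = 18, n_items = 2
After iteration 3: y = 9, n_items = 2
After iteration 4: y = 4, n_items = 3
After iteration 5: y = 2, n_items = 3
After iteration 6: y = 1, n_items = 3
After iteration 7: y = 0, n_items = 4
Loop ends.

Final answer: 4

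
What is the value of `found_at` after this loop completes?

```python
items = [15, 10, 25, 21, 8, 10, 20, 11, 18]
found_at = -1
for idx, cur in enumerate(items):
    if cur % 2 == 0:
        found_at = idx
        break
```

Let's trace through this code step by step.

Initialize: items = [15, 10, 25, 21, 8, 10, 20, 11, 18]
Initialize: found_at = -1
Entering loop: for idx, cur in enumerate(items):
After iteration 1: idx = 0, cur = 15, found_at = -1
After iteration 2: idx = 1, cur = 10, found_at = 1
Loop ends.

Final answer: 1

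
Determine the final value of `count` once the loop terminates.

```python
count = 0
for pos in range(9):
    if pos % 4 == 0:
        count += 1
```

Let's trace through this code step by step.

Initialize: count = 0
Entering loop: for pos in range(9):
After iteration 1: pos = 0, count = 1
After iteration 2: pos = 1, count = 1
After iteration 3: pos = 2, count = 1
After iteration 4: pos = 3, count = 1
After iteration 5: pos = 4, count = 2
After iteration 6: pos = 5, count = 2
After iteration 7: pos = 6, count = 2
After iteration 8: pos = 7, count = 2
After iteration 9: pos = 8, count = 3
Loop ends.

Final answer: 3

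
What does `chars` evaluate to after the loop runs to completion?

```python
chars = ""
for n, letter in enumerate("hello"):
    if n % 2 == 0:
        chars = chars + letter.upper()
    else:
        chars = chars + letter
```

Let's trace through this code step by step.

Initialize: chars = ''
Entering loop: for n, letter in enumerate("hello"):
After iteration 1: n = 0, letter = 'h', chars = 'H'
After iteration 2: n = 1, letter = 'e', chars = 'He'
After iteration 3: n = 2, letter = 'l', chars = 'HeL'
After iteration 4: n = 3, letter = 'l', chars = 'HeLl'
After iteration 5: n = 4, letter = 'o', chars = 'HeLlO'
Loop ends.

Final answer: 'HeLlO'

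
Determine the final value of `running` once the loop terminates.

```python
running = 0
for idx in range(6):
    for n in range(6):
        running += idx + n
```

Let's trace through this code step by step.

Initialize: running = 0
Entering loop: for idx in range(6):
After iteration 1: idx = 0, running = 15
After iteration 2: idx = 1, running = 36
After iteration 3: idx = 2, running = 63
After iteration 4: idx = 3, running = 96
After iteration 5: idx = 4, running = 135
After iteration 6: idx = 5, running = 180
Loop ends.

Final answer: 180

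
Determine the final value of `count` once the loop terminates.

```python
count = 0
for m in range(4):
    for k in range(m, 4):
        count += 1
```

Let's trace through this code step by step.

Initialize: count = 0
Entering loop: for m in range(4):
After iteration 1: m = 0, count = 4
After iteration 2: m = 1, count = 7
After iteration 3: m = 2, count = 9
After iteration 4: m = 3, count = 10
Loop ends.

Final answer: 10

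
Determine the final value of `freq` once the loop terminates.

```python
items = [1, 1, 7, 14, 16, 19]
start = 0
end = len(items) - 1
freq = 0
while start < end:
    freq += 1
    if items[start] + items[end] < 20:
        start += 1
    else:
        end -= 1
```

Let's trace through this code step by step.

Initialize: items = [1, 1, 7, 14, 16, 19]
Initialize: start = 0
Initialize: end = 5
Initialize: freq = 0
Entering loop: while start < end:
After iteration 1: start = 0, end = 4, freq = 1
After iteration 2: start = 1, end = 4, freq = 2
After iteration 3: start = 2, end = 4, freq = 3
After iteration 4: start = 2, end = 3, freq = 4
After iteration 5: start = 2, end = 2, freq = 5
Loop ends.

Final answer: 5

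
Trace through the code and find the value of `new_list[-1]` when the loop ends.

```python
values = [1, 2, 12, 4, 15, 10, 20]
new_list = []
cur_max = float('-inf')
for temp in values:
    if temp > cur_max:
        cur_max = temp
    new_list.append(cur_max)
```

Let's trace through this code step by step.

Initialize: values = [1, 2, 12, 4, 15, 10, 20]
Initialize: new_list = []
Initialize: cur_max = -inf
Entering loop: for temp in values:
After iteration 1: temp = 1, new_list = [1], cur_max = 1
After iteration 2: temp = 2, new_list = [1, 2], cur_max = 2
After iteration 3: temp = 12, new_list = [1, 2, 12], cur_max = 12
After iteration 4: temp = 4, new_list = [1, 2, 12, 12], cur_max = 12
After iteration 5: temp = 15, new_list = [1, 2, 12, 12, 15], cur_max = 15
After iteration 6: temp = 10, new_list = [1, 2, 12, 12, 15, 15], cur_max = 15
After iteration 7: temp = 20, new_list = [1, 2, 12, 12, 15, 15, 20], cur_max = 20
Loop ends.
new_list[-1] = 20

Final answer: 20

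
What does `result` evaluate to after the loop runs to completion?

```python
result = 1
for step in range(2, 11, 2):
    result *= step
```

Let's trace through this code step by step.

Initialize: result = 1
Entering loop: for step in range(2, 11, 2):
After iteration 1: step = 2, result = 2
After iteration 2: step = 4, result = 8
After iteration 3: step = 6, result = 48
After iteration 4: step = 8, result = 384
After iteration 5: step = 10, result = 3840
Loop ends.

Final answer: 3840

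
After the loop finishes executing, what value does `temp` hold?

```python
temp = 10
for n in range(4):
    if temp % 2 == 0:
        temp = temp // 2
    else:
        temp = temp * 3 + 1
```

Let's trace through this code step by step.

Initialize: temp = 10
Entering loop: for n in range(4):
After iteration 1: n = 0, temp = 5
After iteration 2: n = 1, temp = 16
After iteration 3: n = 2, temp = 8
After iteration 4: n = 3, temp = 4
Loop ends.

Final answer: 4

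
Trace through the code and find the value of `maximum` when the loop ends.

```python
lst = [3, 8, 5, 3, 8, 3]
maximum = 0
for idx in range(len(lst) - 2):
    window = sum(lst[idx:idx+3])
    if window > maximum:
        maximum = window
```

Let's trace through this code step by step.

Initialize: lst = [3, 8, 5, 3, 8, 3]
Initialize: maximum = 0
Entering loop: for idx in range(len(lst) - 2):
After iteration 1: idx = 0, maximum = 16, window = 16
After iteration 2: idx = 1, maximum = 16, window = 16
After iteration 3: idx = 2, maximum = 16, window = 16
After iteration 4: idx = 3, maximum = 16, window = 14
Loop ends.

Final answer: 16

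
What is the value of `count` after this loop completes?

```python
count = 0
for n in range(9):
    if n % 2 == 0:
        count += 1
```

Let's trace through this code step by step.

Initialize: count = 0
Entering loop: for n in range(9):
After iteration 1: n = 0, count = 1
After iteration 2: n = 1, count = 1
After iteration 3: n = 2, count = 2
After iteration 4: n = 3, count = 2
After iteration 5: n = 4, count = 3
After iteration 6: n = 5, count = 3
After iteration 7: n = 6, count = 4
After iteration 8: n = 7, count = 4
After iteration 9: n = 8, count = 5
Loop ends.

Final answer: 5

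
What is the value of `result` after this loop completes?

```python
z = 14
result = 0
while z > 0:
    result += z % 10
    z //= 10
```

Let's trace through this code step by step.

Initialize: z = 14
Initialize: result = 0
Entering loop: while z > 0:
After iteration 1: z = 1, result = 4
After iteration 2: z = 0, result = 5
Loop ends.

Final answer: 5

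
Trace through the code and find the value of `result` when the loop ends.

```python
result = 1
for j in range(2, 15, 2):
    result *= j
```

Let's trace through this code step by step.

Initialize: result = 1
Entering loop: for j in range(2, 15, 2):
After iteration 1: j = 2, result = 2
After iteration 2: j = 4, result = 8
After iteration 3: j = 6, result = 48
After iteration 4: j = 8, result = 384
After iteration 5: j = 10, result = 3840
After iteration 6: j = 12, result = 46080
After iteration 7: j = 14, result = 645120
Loop ends.

Final answer: 645120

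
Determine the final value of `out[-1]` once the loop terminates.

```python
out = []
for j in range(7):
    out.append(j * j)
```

Let's trace through this code step by step.

Initialize: out = []
Entering loop: for j in range(7):
After iteration 1: j = 0, out = [0]
After iteration 2: j = 1, out = [0, 1]
After iteration 3: j = 2, out = [0, 1, 4]
After iteration 4: j = 3, out = [0, 1, 4, 9]
After iteration 5: j = 4, out = [0, 1, 4, 9, 16]
After iteration 6: j = 5, out = [0, 1, 4, 9, 16, 25]
After iteration 7: j = 6, out = [0, 1, 4, 9, 16, 25, 36]
Loop ends.
out[-1] = 36

Final answer: 36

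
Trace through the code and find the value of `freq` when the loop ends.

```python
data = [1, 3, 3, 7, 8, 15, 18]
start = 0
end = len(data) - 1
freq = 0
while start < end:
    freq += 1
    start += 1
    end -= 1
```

Let's trace through this code step by step.

Initialize: data = [1, 3, 3, 7, 8, 15, 18]
Initialize: start = 0
Initialize: end = 6
Initialize: freq = 0
Entering loop: while start < end:
After iteration 1: start = 1, end = 5, freq = 1
After iteration 2: start = 2, end = 4, freq = 2
After iteration 3: start = 3, end = 3, freq = 3
Loop ends.

Final answer: 3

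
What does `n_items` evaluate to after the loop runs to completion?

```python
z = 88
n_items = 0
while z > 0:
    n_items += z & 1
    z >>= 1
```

Let's trace through this code step by step.

Initialize: z = 88
Initialize: n_items = 0
Entering loop: while z > 0:
After iteration 1: z = 44, n_items = 0
After iteration 2: z = 22, n_items = 0
After iteration 3: z = 11, n_items = 0
After iteration 4: z = 5, n_items = 1
After iteration 5: z = 2, n_items = 2
After iteration 6: z = 1, n_items = 2
After iteration 7: z = 0, n_items = 3
Loop ends.

Final answer: 3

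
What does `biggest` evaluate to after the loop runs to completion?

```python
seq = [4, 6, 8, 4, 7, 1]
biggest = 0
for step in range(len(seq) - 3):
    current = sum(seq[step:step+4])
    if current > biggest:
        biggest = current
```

Let's trace through this code step by step.

Initialize: seq = [4, 6, 8, 4, 7, 1]
Initialize: biggest = 0
Entering loop: for step in range(len(seq) - 3):
After iteration 1: step = 0, biggest = 22, current = 22
After iteration 2: step = 1, biggest = 25, current = 25
After iteration 3: step = 2, biggest = 25, current = 20
Loop ends.

Final answer: 25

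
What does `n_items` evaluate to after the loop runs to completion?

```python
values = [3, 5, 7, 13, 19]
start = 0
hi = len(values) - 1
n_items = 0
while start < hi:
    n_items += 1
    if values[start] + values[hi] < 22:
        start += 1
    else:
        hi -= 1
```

Let's trace through this code step by step.

Initialize: values = [3, 5, 7, 13, 19]
Initialize: start = 0
Initialize: hi = 4
Initialize: n_items = 0
Entering loop: while start < hi:
After iteration 1: start = 0, hi = 3, n_items = 1
After iteration 2: start = 1, hi = 3, n_items = 2
After iteration 3: start = 2, hi = 3, n_items = 3
After iteration 4: start = 3, hi = 3, n_items = 4
Loop ends.

Final answer: 4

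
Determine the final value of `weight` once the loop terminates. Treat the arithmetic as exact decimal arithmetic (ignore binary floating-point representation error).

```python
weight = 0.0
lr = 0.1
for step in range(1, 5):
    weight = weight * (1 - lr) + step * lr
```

Let's trace through this code step by step.

Initialize: weight = 0.0
Initialize: lr = 0.1
Entering loop: for step in range(1, 5):
After iteration 1: step = 1, weight = 0.1
After iteration 2: step = 2, weight = 0.29
After iteration 3: step = 3, weight = 0.561
After iteration 4: step = 4, weight = 0.9049
Loop ends.

Final answer: 0.9049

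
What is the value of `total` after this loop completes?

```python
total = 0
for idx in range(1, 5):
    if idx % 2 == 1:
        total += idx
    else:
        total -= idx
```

Let's trace through this code step by step.

Initialize: total = 0
Entering loop: for idx in range(1, 5):
After iteration 1: idx = 1, total = 1
After iteration 2: idx = 2, total = -1
After iteration 3: idx = 3, total = 2
After iteration 4: idx = 4, total = -2
Loop ends.

Final answer: -2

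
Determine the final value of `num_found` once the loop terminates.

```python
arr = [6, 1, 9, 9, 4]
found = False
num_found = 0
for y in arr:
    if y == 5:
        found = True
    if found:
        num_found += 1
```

Let's trace through this code step by step.

Initialize: arr = [6, 1, 9, 9, 4]
Initialize: found = False
Initialize: num_found = 0
Entering loop: for y in arr:
After iteration 1: y = 6, num_found = 0
After iteration 2: y = 1, num_found = 0
After iteration 3: y = 9, num_found = 0
After iteration 4: y = 9, num_found = 0
After iteration 5: y = 4, num_found = 0
Loop ends.

Final answer: 0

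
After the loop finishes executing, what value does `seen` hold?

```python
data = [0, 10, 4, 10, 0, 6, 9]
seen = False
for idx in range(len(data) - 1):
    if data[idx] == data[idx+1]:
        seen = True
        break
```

Let's trace through this code step by step.

Initialize: data = [0, 10, 4, 10, 0, 6, 9]
Initialize: seen = False
Entering loop: for idx in range(len(data) - 1):
After iteration 1: idx = 0, seen = False
After iteration 2: idx = 1, seen = False
After iteration 3: idx = 2, seen = False
After iteration 4: idx = 3, seen = False
After iteration 5: idx = 4, seen = False
After iteration 6: idx = 5, seen = False
Loop ends.

Final answer: False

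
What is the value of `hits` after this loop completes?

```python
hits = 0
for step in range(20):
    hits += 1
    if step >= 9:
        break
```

Let's trace through this code step by step.

Initialize: hits = 0
Entering loop: for step in range(20):
After iteration 1: step = 0, hits = 1
After iteration 2: step = 1, hits = 2
After iteration 3: step = 2, hits = 3
After iteration 4: step = 3, hits = 4
After iteration 5: step = 4, hits = 5
After iteration 6: step = 5, hits = 6
After iteration 7: step = 6, hits = 7
After iteration 8: step = 7, hits = 8
After iteration 9: step = 8, hits = 9
After iteration 10: step = 9, hits = 10
Loop ends.

Final answer: 10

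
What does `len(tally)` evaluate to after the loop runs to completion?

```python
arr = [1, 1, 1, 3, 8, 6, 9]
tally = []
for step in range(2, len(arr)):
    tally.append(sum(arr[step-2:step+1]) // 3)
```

Let's trace through this code step by step.

Initialize: arr = [1, 1, 1, 3, 8, 6, 9]
Initialize: tally = []
Entering loop: for step in range(2, len(arr)):
After iteration 1: step = 2, tally = [1]
After iteration 2: step = 3, tally = [1, 1]
After iteration 3: step = 4, tally = [1, 1, 4]
After iteration 4: step = 5, tally = [1, 1, 4, 5]
After iteration 5: step = 6, tally = [1, 1, 4, 5, 7]
Loop ends.
len(tally) = 5

Final answer: 5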